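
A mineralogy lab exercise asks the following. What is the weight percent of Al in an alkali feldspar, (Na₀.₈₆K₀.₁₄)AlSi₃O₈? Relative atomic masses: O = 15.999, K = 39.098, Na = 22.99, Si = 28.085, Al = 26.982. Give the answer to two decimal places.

M((Na₀.₈₆K₀.₁₄)AlSi₃O₈) = 264.474 g/mol.
Al contributes 1 × 26.982 = 26.982 g per mole.
26.982/264.474 = 0.1020 → 10.20%.

10.20 weight percent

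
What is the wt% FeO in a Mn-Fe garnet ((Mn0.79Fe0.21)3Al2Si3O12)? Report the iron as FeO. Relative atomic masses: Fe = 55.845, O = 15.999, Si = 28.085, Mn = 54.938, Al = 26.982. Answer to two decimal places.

9.13 wt%

Formula mass = 495.592 g/mol.
0.63 Fe → 0.6300 mol FeO per formula unit; M(FeO) = 71.844, so FeO mass = 45.262 g.
45.262/495.592 × 100 = 9.13 wt%.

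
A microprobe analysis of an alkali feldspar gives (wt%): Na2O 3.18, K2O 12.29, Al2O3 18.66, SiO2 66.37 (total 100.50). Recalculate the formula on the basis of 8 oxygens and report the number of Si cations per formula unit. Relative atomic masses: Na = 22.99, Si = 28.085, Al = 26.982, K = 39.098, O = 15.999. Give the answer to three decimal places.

3.18 wt% Na2O ÷ 61.979 g/mol = 0.05131 mol, giving 0.10262 Na and 0.05131 O.
12.29 wt% K2O ÷ 94.195 g/mol = 0.13047 mol, giving 0.26094 K and 0.13047 O.
18.66 wt% Al2O3 ÷ 101.961 g/mol = 0.18301 mol, giving 0.36602 Al and 0.54903 O.
66.37 wt% SiO2 ÷ 60.083 g/mol = 1.10464 mol, giving 1.10464 Si and 2.20928 O.
Oxygen sums to 2.94009; scaling by 8/2.94009 = 2.72101 puts the formula on 8 O.
Si: 1.10464 × 2.72101 = 3.006 atoms per formula unit.

3.006 Si apfu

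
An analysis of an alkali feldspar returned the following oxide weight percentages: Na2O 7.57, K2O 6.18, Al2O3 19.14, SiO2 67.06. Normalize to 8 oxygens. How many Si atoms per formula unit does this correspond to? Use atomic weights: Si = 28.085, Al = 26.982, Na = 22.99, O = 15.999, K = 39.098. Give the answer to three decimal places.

2.993 Si apfu

Na2O (M=61.979): mol = 0.12214; Na = 0.24428, O = 0.12214.
K2O (M=94.195): mol = 0.06561; K = 0.13122, O = 0.06561.
Al2O3 (M=101.961): mol = 0.18772; Al = 0.37544, O = 0.56316.
SiO2 (M=60.083): mol = 1.11612; Si = 1.11612, O = 2.23224.
ΣO = 2.98315; factor = 8/ΣO = 2.68173.
Si apfu = 1.11612 × 2.68173 = 2.993.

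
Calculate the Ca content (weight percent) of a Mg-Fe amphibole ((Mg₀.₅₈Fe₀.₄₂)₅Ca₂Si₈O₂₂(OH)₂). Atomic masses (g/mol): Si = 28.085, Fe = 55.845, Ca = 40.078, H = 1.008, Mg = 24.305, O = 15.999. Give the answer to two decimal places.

9.12 weight percent

Molar mass of (Mg₀.₅₈Fe₀.₄₂)₅Ca₂Si₈O₂₂(OH)₂: 2.90·24.305 + 2.10·55.845 + 2·40.078 + 8·28.085 + 24·15.999 + 2·1.008 = 878.587 g/mol.
Mass of Ca per formula unit: 2 × 40.078 = 80.156 g.
Weight fraction Ca = 80.156 / 878.587 = 0.0912.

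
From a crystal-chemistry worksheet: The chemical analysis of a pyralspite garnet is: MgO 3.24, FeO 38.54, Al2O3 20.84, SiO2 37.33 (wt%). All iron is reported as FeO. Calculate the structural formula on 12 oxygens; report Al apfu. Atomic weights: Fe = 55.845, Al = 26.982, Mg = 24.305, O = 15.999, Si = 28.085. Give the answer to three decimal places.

MgO: 3.24/40.304 = 0.08039 mol → 0.08039 mol Mg, 0.08039 mol O.
FeO: 38.54/71.844 = 0.53644 mol → 0.53644 mol Fe, 0.53644 mol O.
Al2O3: 20.84/101.961 = 0.20439 mol → 0.40878 mol Al, 0.61317 mol O.
SiO2: 37.33/60.083 = 0.62131 mol → 0.62131 mol Si, 1.24262 mol O.
Total oxygen = 2.47262 mol. Normalization factor = 12/2.47262 = 4.85315.
Al per 12 O = 0.40878 × 4.85315 = 1.984.

1.984 Al apfu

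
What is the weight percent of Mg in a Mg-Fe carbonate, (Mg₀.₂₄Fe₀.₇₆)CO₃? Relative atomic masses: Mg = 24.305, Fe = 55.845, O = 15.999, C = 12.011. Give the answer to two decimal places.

5.39 weight percent

Molar mass of (Mg₀.₂₄Fe₀.₇₆)CO₃: 0.24×24.305 + 0.76×55.845 + 1×12.011 + 3×15.999 = 108.283 g/mol.
Mass of Mg per formula unit: 0.24 × 24.305 = 5.833 g.
Weight fraction Mg = 5.833 / 108.283 = 0.0539.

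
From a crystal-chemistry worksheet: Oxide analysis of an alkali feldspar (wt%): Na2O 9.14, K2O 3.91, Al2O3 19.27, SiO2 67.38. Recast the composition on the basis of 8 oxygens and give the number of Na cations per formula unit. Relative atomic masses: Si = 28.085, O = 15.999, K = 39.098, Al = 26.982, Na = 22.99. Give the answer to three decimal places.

9.14 wt% Na2O ÷ 61.979 g/mol = 0.14747 mol, giving 0.29494 Na and 0.14747 O.
3.91 wt% K2O ÷ 94.195 g/mol = 0.04151 mol, giving 0.08302 K and 0.04151 O.
19.27 wt% Al2O3 ÷ 101.961 g/mol = 0.18899 mol, giving 0.37798 Al and 0.56697 O.
67.38 wt% SiO2 ÷ 60.083 g/mol = 1.12145 mol, giving 1.12145 Si and 2.24290 O.
Oxygen sums to 2.99885; scaling by 8/2.99885 = 2.66769 puts the formula on 8 O.
Na: 0.29494 × 2.66769 = 0.787 atoms per formula unit.

0.787 Na apfu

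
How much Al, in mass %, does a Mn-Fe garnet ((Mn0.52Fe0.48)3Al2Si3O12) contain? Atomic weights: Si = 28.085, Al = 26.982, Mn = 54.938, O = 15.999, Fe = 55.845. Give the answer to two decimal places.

10.87 mass %

Formula mass = 1.56×54.938 + 1.44×55.845 + 2×26.982 + 3×28.085 + 12×15.999 = 496.327 g/mol, of which 53.964 g is Al.
So Al makes up 53.964/496.327 = 0.1087 of the mass, i.e. 10.87%.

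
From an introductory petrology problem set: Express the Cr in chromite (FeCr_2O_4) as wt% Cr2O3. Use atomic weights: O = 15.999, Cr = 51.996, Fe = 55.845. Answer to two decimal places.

Molar mass of FeCr_2O_4 = 1·55.845 + 2·51.996 + 4·15.999 = 223.833 g/mol.
Each formula unit contains 2 Cr, equivalent to 2/2 = 1.0000 mol Cr2O3.
M(Cr2O3) = 2×51.996 + 3×15.999 = 151.989 g/mol.
Mass of Cr2O3 per formula unit = 1.0000 × 151.989 = 151.989 g.
Cr2O3 wt% = 151.989 / 223.833 × 100 = 67.90%.

67.90 wt%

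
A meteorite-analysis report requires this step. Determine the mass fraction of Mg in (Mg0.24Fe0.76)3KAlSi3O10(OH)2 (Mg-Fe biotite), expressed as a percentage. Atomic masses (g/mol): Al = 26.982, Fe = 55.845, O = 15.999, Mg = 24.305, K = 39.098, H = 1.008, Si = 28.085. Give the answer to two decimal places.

3.58 mass %

Molar mass of (Mg0.24Fe0.76)3KAlSi3O10(OH)2: 0.72*24.305 + 2.28*55.845 + 1*39.098 + 1*26.982 + 3*28.085 + 12*15.999 + 2*1.008 = 489.165 g/mol.
Mass of Mg per formula unit: 0.72 × 24.305 = 17.500 g.
Weight fraction Mg = 17.500 / 489.165 = 0.0358.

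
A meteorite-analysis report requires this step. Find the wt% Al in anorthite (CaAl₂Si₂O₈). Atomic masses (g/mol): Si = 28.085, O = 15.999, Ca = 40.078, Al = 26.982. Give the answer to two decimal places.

Formula mass = 1*40.078 + 2*26.982 + 2*28.085 + 8*15.999 = 278.204 g/mol, of which 53.964 g is Al.
So Al makes up 53.964/278.204 = 0.1940 of the mass, i.e. 19.40%.

19.40 mass %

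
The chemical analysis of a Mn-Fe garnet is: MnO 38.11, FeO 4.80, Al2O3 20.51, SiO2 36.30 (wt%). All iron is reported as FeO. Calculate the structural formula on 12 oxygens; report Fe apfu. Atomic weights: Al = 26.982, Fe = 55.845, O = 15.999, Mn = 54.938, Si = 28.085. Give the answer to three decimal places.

MnO: 38.11/70.937 = 0.53724 mol → 0.53724 mol Mn, 0.53724 mol O.
FeO: 4.80/71.844 = 0.06681 mol → 0.06681 mol Fe, 0.06681 mol O.
Al2O3: 20.51/101.961 = 0.20116 mol → 0.40232 mol Al, 0.60348 mol O.
SiO2: 36.30/60.083 = 0.60416 mol → 0.60416 mol Si, 1.20832 mol O.
Total oxygen = 2.41585 mol. Normalization factor = 12/2.41585 = 4.96720.
Fe per 12 O = 0.06681 × 4.96720 = 0.332.

0.332 Fe apfu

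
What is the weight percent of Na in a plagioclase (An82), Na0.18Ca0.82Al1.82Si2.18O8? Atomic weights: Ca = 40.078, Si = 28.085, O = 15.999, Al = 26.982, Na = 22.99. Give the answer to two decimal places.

Molar mass of Na0.18Ca0.82Al1.82Si2.18O8: 0.18·22.99 + 0.82·40.078 + 1.82·26.982 + 2.18·28.085 + 8·15.999 = 275.327 g/mol.
Mass of Na per formula unit: 0.18 × 22.99 = 4.138 g.
Weight fraction Na = 4.138 / 275.327 = 0.0150.

1.50 weight percent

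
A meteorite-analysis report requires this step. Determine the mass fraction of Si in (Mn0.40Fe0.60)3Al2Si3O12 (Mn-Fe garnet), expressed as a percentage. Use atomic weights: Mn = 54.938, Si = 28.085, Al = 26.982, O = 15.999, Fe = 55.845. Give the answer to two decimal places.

M((Mn0.40Fe0.60)3Al2Si3O12) = 496.654 g/mol.
Si contributes 3 × 28.085 = 84.255 g per mole.
84.255/496.654 = 0.1696 → 16.96%.

16.96 mass %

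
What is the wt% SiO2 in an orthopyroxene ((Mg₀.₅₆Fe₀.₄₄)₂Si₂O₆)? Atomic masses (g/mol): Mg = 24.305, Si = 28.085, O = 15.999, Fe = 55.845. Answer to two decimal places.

52.58 wt%

Molar mass of (Mg₀.₅₆Fe₀.₄₄)₂Si₂O₆ = 1.12*24.305 + 0.88*55.845 + 2*28.085 + 6*15.999 = 228.529 g/mol.
Each formula unit contains 2 Si, equivalent to 2/1 = 2.0000 mol SiO2.
M(SiO2) = 1×28.085 + 2×15.999 = 60.083 g/mol.
Mass of SiO2 per formula unit = 2.0000 × 60.083 = 120.166 g.
SiO2 wt% = 120.166 / 228.529 × 100 = 52.58%.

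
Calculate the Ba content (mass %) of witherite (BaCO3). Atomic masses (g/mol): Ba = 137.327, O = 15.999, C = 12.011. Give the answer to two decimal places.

69.59 mass %

M(BaCO3) = 197.335 g/mol.
Ba contributes 1 × 137.327 = 137.327 g per mole.
137.327/197.335 = 0.6959 → 69.59%.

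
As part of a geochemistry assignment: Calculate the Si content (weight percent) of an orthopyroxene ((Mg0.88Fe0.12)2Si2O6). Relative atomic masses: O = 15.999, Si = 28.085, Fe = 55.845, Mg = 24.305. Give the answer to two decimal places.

Formula mass = 1.76×24.305 + 0.24×55.845 + 2×28.085 + 6×15.999 = 208.344 g/mol, of which 56.170 g is Si.
So Si makes up 56.170/208.344 = 0.2696 of the mass, i.e. 26.96%.

26.96 weight percent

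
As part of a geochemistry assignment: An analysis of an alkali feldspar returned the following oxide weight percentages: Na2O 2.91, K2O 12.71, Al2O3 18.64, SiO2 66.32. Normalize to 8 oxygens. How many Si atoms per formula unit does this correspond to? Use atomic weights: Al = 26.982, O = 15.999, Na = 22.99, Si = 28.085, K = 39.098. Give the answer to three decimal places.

Na2O (M=61.979): mol = 0.04695; Na = 0.09390, O = 0.04695.
K2O (M=94.195): mol = 0.13493; K = 0.26986, O = 0.13493.
Al2O3 (M=101.961): mol = 0.18281; Al = 0.36562, O = 0.54843.
SiO2 (M=60.083): mol = 1.10381; Si = 1.10381, O = 2.20762.
ΣO = 2.93793; factor = 8/ΣO = 2.72301.
Si apfu = 1.10381 × 2.72301 = 3.006.

3.006 Si apfu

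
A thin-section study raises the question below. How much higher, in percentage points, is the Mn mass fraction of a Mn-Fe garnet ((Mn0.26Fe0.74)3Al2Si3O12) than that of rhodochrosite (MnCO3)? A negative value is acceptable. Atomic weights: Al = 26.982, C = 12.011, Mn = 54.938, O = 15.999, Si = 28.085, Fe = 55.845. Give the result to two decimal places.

Mn in (Mn0.26Fe0.74)3Al2Si3O12: molar mass 497.035 g/mol; 0.78×54.938 = 42.852 g → 8.62 wt%.
Mn in MnCO3: molar mass 114.946 g/mol; 1×54.938 = 54.938 g → 47.79 wt%.
Difference = 8.62 − 47.79 = -39.17 percentage points.

-39.17 percentage points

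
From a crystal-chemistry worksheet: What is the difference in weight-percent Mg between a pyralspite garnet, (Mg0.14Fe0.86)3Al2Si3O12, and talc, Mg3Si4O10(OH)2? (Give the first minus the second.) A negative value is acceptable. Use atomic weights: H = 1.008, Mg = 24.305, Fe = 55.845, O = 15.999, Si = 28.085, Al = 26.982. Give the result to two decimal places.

-17.12 percentage points

M((Mg0.14Fe0.86)3Al2Si3O12) = 484.495 g/mol, so wt% Mg = 10.208/484.495 × 100 = 2.11%.
M(Mg3Si4O10(OH)2) = 379.259 g/mol, so wt% Mg = 72.915/379.259 × 100 = 19.23%.
2.11 − 19.23 = -17.12 pp.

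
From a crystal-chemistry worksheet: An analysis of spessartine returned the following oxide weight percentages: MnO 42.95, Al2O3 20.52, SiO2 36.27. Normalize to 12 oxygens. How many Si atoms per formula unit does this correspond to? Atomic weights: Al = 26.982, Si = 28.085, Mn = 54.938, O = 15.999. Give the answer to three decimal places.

MnO (M=70.937): mol = 0.60547; Mn = 0.60547, O = 0.60547.
Al2O3 (M=101.961): mol = 0.20125; Al = 0.40250, O = 0.60375.
SiO2 (M=60.083): mol = 0.60366; Si = 0.60366, O = 1.20732.
ΣO = 2.41654; factor = 12/ΣO = 4.96578.
Si apfu = 0.60366 × 4.96578 = 2.998.

2.998 Si apfu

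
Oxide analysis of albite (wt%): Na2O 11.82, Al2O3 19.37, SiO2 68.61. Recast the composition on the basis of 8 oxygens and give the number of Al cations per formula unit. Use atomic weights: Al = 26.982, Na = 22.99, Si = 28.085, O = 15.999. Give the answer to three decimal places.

Na2O (M=61.979): mol = 0.19071; Na = 0.38142, O = 0.19071.
Al2O3 (M=101.961): mol = 0.18997; Al = 0.37994, O = 0.56991.
SiO2 (M=60.083): mol = 1.14192; Si = 1.14192, O = 2.28384.
ΣO = 3.04446; factor = 8/ΣO = 2.62772.
Al apfu = 0.37994 × 2.62772 = 0.998.

0.998 Al apfu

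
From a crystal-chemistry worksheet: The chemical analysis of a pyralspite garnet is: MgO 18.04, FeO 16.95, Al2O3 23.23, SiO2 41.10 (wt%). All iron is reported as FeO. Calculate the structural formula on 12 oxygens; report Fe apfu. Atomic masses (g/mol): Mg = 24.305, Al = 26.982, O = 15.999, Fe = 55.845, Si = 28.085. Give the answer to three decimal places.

MgO: 18.04/40.304 = 0.44760 mol → 0.44760 mol Mg, 0.44760 mol O.
FeO: 16.95/71.844 = 0.23593 mol → 0.23593 mol Fe, 0.23593 mol O.
Al2O3: 23.23/101.961 = 0.22783 mol → 0.45566 mol Al, 0.68349 mol O.
SiO2: 41.10/60.083 = 0.68405 mol → 0.68405 mol Si, 1.36810 mol O.
Total oxygen = 2.73512 mol. Normalization factor = 12/2.73512 = 4.38738.
Fe per 12 O = 0.23593 × 4.38738 = 1.035.

1.035 Fe apfu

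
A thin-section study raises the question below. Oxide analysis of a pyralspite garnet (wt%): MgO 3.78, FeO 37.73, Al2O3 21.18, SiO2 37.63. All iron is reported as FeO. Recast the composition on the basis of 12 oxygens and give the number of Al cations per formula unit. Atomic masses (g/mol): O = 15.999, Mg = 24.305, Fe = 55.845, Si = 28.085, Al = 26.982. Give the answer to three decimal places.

1.998 Al apfu

MgO (M=40.304): mol = 0.09379; Mg = 0.09379, O = 0.09379.
FeO (M=71.844): mol = 0.52517; Fe = 0.52517, O = 0.52517.
Al2O3 (M=101.961): mol = 0.20773; Al = 0.41546, O = 0.62319.
SiO2 (M=60.083): mol = 0.62630; Si = 0.62630, O = 1.25260.
ΣO = 2.49475; factor = 12/ΣO = 4.81010.
Al apfu = 0.41546 × 4.81010 = 1.998.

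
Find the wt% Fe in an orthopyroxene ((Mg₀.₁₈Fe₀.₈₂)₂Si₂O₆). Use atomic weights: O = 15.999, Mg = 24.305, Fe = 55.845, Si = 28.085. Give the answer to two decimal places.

M((Mg₀.₁₈Fe₀.₈₂)₂Si₂O₆) = 252.500 g/mol.
Fe contributes 1.64 × 55.845 = 91.586 g per mole.
91.586/252.500 = 0.3627 → 36.27%.

36.27 wt%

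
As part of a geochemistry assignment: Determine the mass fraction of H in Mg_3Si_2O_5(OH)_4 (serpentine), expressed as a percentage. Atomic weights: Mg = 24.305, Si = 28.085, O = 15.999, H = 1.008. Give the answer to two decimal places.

1.46 mass %

M(Mg_3Si_2O_5(OH)_4) = 277.108 g/mol.
H contributes 4 × 1.008 = 4.032 g per mole.
4.032/277.108 = 0.0146 → 1.46%.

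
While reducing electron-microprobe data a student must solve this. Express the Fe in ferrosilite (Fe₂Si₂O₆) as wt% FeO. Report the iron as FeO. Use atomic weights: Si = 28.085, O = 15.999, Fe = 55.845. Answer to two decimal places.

54.46 wt%

Formula mass = 263.854 g/mol.
2 Fe → 2.0000 mol FeO per formula unit; M(FeO) = 71.844, so FeO mass = 143.688 g.
143.688/263.854 × 100 = 54.46 wt%.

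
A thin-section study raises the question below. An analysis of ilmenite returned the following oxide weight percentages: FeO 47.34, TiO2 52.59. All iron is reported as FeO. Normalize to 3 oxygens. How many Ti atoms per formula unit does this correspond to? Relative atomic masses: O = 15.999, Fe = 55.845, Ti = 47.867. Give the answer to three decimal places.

FeO (M=71.844): mol = 0.65893; Fe = 0.65893, O = 0.65893.
TiO2 (M=79.865): mol = 0.65849; Ti = 0.65849, O = 1.31698.
ΣO = 1.97591; factor = 3/ΣO = 1.51829.
Ti apfu = 0.65849 × 1.51829 = 1.000.

1.000 Ti apfu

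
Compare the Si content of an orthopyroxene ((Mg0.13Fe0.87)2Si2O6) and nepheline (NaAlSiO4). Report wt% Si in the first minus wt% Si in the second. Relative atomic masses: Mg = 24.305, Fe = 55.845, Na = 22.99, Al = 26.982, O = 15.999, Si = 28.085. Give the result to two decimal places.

Si in (Mg0.13Fe0.87)2Si2O6: molar mass 255.654 g/mol; 2×28.085 = 56.170 g → 21.97 wt%.
Si in NaAlSiO4: molar mass 142.053 g/mol; 1×28.085 = 28.085 g → 19.77 wt%.
Difference = 21.97 − 19.77 = 2.20 percentage points.

2.20 percentage points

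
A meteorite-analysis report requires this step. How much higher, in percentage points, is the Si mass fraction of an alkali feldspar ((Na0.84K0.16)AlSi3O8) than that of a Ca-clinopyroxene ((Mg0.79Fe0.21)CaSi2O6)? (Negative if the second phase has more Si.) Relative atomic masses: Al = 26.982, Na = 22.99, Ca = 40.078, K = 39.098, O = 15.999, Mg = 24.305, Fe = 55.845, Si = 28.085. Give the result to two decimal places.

6.65 percentage points

First mineral: 84.255 g Si in 264.796 g formula = 31.82 wt% Si.
Second mineral: 56.170 g Si in 223.170 g formula = 25.17 wt% Si.
31.82% − 25.17% gives a difference of 6.65 percentage points.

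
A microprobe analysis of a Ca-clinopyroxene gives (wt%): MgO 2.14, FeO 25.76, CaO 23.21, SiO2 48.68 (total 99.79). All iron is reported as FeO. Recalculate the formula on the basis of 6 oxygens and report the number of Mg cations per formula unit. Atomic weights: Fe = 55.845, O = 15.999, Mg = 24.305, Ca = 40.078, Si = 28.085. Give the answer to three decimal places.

0.130 Mg apfu

MgO (M=40.304): mol = 0.05310; Mg = 0.05310, O = 0.05310.
FeO (M=71.844): mol = 0.35855; Fe = 0.35855, O = 0.35855.
CaO (M=56.077): mol = 0.41390; Ca = 0.41390, O = 0.41390.
SiO2 (M=60.083): mol = 0.81021; Si = 0.81021, O = 1.62042.
ΣO = 2.44597; factor = 6/ΣO = 2.45301.
Mg apfu = 0.05310 × 2.45301 = 0.130.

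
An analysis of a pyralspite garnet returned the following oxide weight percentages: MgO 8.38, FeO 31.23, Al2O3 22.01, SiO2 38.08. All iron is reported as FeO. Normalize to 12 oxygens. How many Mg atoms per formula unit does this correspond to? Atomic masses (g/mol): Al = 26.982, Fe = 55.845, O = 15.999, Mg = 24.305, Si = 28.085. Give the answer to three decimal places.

0.975 Mg apfu

MgO (M=40.304): mol = 0.20792; Mg = 0.20792, O = 0.20792.
FeO (M=71.844): mol = 0.43469; Fe = 0.43469, O = 0.43469.
Al2O3 (M=101.961): mol = 0.21587; Al = 0.43174, O = 0.64761.
SiO2 (M=60.083): mol = 0.63379; Si = 0.63379, O = 1.26758.
ΣO = 2.55780; factor = 12/ΣO = 4.69153.
Mg apfu = 0.20792 × 4.69153 = 0.975.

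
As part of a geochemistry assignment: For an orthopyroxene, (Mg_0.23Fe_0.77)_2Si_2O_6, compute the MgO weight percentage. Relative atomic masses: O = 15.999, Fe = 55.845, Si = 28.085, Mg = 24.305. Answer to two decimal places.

M((Mg_0.23Fe_0.77)_2Si_2O_6) = 249.346 g/mol; M(MgO) = 40.304 g/mol.
Moles MgO per formula unit = 0.46 Mg ÷ 1 = 0.4600.
MgO fraction = (0.4600 × 40.304) / 249.346 = 18.540/249.346 = 0.0744.

7.44 wt%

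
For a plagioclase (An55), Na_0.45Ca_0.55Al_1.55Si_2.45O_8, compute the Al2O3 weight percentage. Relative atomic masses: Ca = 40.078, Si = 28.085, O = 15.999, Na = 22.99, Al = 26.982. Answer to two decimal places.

29.16 wt%

Molar mass of Na_0.45Ca_0.55Al_1.55Si_2.45O_8 = 0.45·22.99 + 0.55·40.078 + 1.55·26.982 + 2.45·28.085 + 8·15.999 = 271.011 g/mol.
Each formula unit contains 1.55 Al, equivalent to 1.55/2 = 0.7750 mol Al2O3.
M(Al2O3) = 2×26.982 + 3×15.999 = 101.961 g/mol.
Mass of Al2O3 per formula unit = 0.7750 × 101.961 = 79.020 g.
Al2O3 wt% = 79.020 / 271.011 × 100 = 29.16%.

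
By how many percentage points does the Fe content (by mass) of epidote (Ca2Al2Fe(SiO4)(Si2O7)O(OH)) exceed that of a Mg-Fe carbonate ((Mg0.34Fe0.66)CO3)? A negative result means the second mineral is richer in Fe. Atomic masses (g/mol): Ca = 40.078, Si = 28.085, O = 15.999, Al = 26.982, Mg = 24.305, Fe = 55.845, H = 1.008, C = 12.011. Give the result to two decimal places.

Fe in Ca2Al2Fe(SiO4)(Si2O7)O(OH): molar mass 483.215 g/mol; 1×55.845 = 55.845 g → 11.56 wt%.
Fe in (Mg0.34Fe0.66)CO3: molar mass 105.129 g/mol; 0.66×55.845 = 36.858 g → 35.06 wt%.
Difference = 11.56 − 35.06 = -23.50 percentage points.

-23.50 percentage points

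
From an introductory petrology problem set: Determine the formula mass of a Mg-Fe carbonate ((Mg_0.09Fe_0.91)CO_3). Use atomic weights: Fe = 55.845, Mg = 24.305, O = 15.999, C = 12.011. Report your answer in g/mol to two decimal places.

M = 0.09(24.305) + 0.91(55.845) + 1(12.011) + 3(15.999)

113.01 g/mol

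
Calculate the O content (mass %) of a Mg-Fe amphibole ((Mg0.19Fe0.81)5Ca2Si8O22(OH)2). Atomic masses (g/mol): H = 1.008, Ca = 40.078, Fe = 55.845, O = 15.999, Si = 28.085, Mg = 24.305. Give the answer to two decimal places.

40.84 mass %

M((Mg0.19Fe0.81)5Ca2Si8O22(OH)2) = 940.090 g/mol.
O contributes 24 × 15.999 = 383.976 g per mole.
383.976/940.090 = 0.4084 → 40.84%.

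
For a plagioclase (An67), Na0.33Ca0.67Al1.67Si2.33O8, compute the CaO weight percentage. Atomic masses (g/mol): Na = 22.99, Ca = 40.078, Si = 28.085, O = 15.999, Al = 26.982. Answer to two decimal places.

M(Na0.33Ca0.67Al1.67Si2.33O8) = 272.929 g/mol; M(CaO) = 56.077 g/mol.
Moles CaO per formula unit = 0.67 Ca ÷ 1 = 0.6700.
CaO fraction = (0.6700 × 56.077) / 272.929 = 37.572/272.929 = 0.1377.

13.77 wt%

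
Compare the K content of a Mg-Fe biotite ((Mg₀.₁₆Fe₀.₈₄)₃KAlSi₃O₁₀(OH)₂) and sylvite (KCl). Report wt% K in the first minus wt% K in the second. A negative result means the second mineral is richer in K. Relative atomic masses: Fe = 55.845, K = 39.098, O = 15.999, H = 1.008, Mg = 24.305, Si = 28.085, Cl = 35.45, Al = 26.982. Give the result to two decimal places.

-44.58 percentage points

First mineral: 39.098 g K in 496.735 g formula = 7.87 wt% K.
Second mineral: 39.098 g K in 74.548 g formula = 52.45 wt% K.
7.87% − 52.45% gives a difference of -44.58 percentage points.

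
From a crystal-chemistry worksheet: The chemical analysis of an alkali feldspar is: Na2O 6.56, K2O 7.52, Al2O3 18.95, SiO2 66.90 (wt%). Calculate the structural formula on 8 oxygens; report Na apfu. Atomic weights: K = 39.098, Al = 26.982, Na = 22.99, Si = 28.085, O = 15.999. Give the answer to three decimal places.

Na2O: 6.56/61.979 = 0.10584 mol → 0.21168 mol Na, 0.10584 mol O.
K2O: 7.52/94.195 = 0.07983 mol → 0.15966 mol K, 0.07983 mol O.
Al2O3: 18.95/101.961 = 0.18586 mol → 0.37172 mol Al, 0.55758 mol O.
SiO2: 66.90/60.083 = 1.11346 mol → 1.11346 mol Si, 2.22692 mol O.
Total oxygen = 2.97017 mol. Normalization factor = 8/2.97017 = 2.69345.
Na per 8 O = 0.21168 × 2.69345 = 0.570.

0.570 Na apfu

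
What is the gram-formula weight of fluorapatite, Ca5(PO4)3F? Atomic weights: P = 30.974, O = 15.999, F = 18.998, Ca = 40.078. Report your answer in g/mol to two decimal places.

M = 5*40.078 + 3*30.974 + 12*15.999 + 1*18.998

504.30 g/mol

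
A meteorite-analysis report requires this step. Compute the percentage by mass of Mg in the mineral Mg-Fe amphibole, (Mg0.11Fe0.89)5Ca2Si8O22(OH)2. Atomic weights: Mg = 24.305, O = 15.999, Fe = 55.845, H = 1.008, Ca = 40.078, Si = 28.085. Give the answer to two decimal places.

1.40 mass %

M((Mg0.11Fe0.89)5Ca2Si8O22(OH)2) = 952.706 g/mol.
Mg contributes 0.55 × 24.305 = 13.368 g per mole.
13.368/952.706 = 0.0140 → 1.40%.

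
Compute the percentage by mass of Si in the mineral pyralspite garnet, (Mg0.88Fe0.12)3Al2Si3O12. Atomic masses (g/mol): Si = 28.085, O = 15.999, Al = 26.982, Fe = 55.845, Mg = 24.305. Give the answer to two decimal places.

Molar mass of (Mg0.88Fe0.12)3Al2Si3O12: 2.64*24.305 + 0.36*55.845 + 2*26.982 + 3*28.085 + 12*15.999 = 414.476 g/mol.
Mass of Si per formula unit: 3 × 28.085 = 84.255 g.
Weight fraction Si = 84.255 / 414.476 = 0.2033.

20.33 wt%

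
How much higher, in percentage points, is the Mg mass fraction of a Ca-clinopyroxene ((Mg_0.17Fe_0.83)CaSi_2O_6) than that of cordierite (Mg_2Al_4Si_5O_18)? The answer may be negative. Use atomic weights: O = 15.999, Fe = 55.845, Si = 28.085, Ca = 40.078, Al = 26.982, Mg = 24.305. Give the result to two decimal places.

-6.61 percentage points

M((Mg_0.17Fe_0.83)CaSi_2O_6) = 242.725 g/mol, so wt% Mg = 4.132/242.725 × 100 = 1.70%.
M(Mg_2Al_4Si_5O_18) = 584.945 g/mol, so wt% Mg = 48.610/584.945 × 100 = 8.31%.
1.70 − 8.31 = -6.61 pp.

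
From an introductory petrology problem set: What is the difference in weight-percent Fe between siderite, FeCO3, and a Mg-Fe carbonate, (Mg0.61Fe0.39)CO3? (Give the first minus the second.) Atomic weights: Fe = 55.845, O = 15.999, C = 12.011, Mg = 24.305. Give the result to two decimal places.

25.66 percentage points

First mineral: 55.845 g Fe in 115.853 g formula = 48.20 wt% Fe.
Second mineral: 21.780 g Fe in 96.614 g formula = 22.54 wt% Fe.
48.20% − 22.54% gives a difference of 25.66 percentage points.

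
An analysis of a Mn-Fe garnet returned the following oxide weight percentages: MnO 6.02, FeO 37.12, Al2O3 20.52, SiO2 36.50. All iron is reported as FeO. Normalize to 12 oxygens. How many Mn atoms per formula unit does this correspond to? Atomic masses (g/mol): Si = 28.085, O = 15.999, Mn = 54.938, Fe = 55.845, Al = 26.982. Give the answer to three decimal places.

MnO (M=70.937): mol = 0.08486; Mn = 0.08486, O = 0.08486.
FeO (M=71.844): mol = 0.51668; Fe = 0.51668, O = 0.51668.
Al2O3 (M=101.961): mol = 0.20125; Al = 0.40250, O = 0.60375.
SiO2 (M=60.083): mol = 0.60749; Si = 0.60749, O = 1.21498.
ΣO = 2.42027; factor = 12/ΣO = 4.95812.
Mn apfu = 0.08486 × 4.95812 = 0.421.

0.421 Mn apfu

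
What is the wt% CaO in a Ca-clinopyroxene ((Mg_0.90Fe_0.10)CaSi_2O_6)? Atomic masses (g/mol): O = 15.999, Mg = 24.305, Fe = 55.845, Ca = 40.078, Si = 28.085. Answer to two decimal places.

25.52 wt%

Formula mass = 219.701 g/mol.
1 Ca → 1.0000 mol CaO per formula unit; M(CaO) = 56.077, so CaO mass = 56.077 g.
56.077/219.701 × 100 = 25.52 wt%.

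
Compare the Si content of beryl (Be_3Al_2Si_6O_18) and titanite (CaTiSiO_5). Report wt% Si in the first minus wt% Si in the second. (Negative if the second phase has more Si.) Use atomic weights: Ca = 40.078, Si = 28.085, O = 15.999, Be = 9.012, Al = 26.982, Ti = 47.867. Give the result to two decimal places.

17.02 percentage points

M(Be_3Al_2Si_6O_18) = 537.492 g/mol, so wt% Si = 168.510/537.492 × 100 = 31.35%.
M(CaTiSiO_5) = 196.025 g/mol, so wt% Si = 28.085/196.025 × 100 = 14.33%.
31.35 − 14.33 = 17.02 pp.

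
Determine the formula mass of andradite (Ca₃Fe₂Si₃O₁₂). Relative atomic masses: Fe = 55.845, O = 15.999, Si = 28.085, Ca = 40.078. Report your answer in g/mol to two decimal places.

The formula mass is the sum 3×40.078 + 2×55.845 + 3×28.085 + 12×15.999.

508.17 g/mol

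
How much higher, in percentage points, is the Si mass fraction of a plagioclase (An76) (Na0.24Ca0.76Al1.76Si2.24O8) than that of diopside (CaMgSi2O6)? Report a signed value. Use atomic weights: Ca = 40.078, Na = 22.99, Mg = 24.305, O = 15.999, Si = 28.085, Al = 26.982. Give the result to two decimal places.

Si in Na0.24Ca0.76Al1.76Si2.24O8: molar mass 274.368 g/mol; 2.24×28.085 = 62.910 g → 22.93 wt%.
Si in CaMgSi2O6: molar mass 216.547 g/mol; 2×28.085 = 56.170 g → 25.94 wt%.
Difference = 22.93 − 25.94 = -3.01 percentage points.

-3.01 percentage points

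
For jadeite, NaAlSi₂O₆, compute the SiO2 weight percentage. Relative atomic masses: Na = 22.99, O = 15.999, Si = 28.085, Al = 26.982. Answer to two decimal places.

59.45 wt%

M(NaAlSi₂O₆) = 202.136 g/mol; M(SiO2) = 60.083 g/mol.
Moles SiO2 per formula unit = 2 Si ÷ 1 = 2.0000.
SiO2 fraction = (2.0000 × 60.083) / 202.136 = 120.166/202.136 = 0.5945.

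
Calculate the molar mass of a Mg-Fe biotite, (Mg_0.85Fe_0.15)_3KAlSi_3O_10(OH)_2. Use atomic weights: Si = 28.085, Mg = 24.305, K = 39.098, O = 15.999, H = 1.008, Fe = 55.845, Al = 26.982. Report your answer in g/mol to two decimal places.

431.45 g/mol

M = 2.55·24.305 + 0.45·55.845 + 1·39.098 + 1·26.982 + 3·28.085 + 12·15.999 + 2·1.008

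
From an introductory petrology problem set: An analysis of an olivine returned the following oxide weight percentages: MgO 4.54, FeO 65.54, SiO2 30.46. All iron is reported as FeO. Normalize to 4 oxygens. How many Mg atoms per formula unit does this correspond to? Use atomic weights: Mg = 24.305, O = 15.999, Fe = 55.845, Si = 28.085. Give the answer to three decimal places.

MgO (M=40.304): mol = 0.11264; Mg = 0.11264, O = 0.11264.
FeO (M=71.844): mol = 0.91225; Fe = 0.91225, O = 0.91225.
SiO2 (M=60.083): mol = 0.50697; Si = 0.50697, O = 1.01394.
ΣO = 2.03883; factor = 4/ΣO = 1.96191.
Mg apfu = 0.11264 × 1.96191 = 0.221.

0.221 Mg apfu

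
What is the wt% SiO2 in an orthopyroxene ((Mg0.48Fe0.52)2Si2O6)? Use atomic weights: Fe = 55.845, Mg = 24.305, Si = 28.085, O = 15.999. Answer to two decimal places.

Molar mass of (Mg0.48Fe0.52)2Si2O6 = 0.96·24.305 + 1.04·55.845 + 2·28.085 + 6·15.999 = 233.576 g/mol.
Each formula unit contains 2 Si, equivalent to 2/1 = 2.0000 mol SiO2.
M(SiO2) = 1×28.085 + 2×15.999 = 60.083 g/mol.
Mass of SiO2 per formula unit = 2.0000 × 60.083 = 120.166 g.
SiO2 wt% = 120.166 / 233.576 × 100 = 51.45%.

51.45 wt%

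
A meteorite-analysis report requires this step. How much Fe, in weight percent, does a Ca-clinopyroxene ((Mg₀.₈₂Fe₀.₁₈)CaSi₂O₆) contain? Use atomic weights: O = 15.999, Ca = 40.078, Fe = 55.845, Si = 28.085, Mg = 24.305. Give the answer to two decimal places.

4.52 weight percent

M((Mg₀.₈₂Fe₀.₁₈)CaSi₂O₆) = 222.224 g/mol.
Fe contributes 0.18 × 55.845 = 10.052 g per mole.
10.052/222.224 = 0.0452 → 4.52%.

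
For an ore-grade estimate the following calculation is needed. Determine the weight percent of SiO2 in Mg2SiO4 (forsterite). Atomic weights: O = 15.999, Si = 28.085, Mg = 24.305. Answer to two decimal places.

42.71 wt%

Molar mass of Mg2SiO4 = 2×24.305 + 1×28.085 + 4×15.999 = 140.691 g/mol.
Each formula unit contains 1 Si, equivalent to 1/1 = 1.0000 mol SiO2.
M(SiO2) = 1×28.085 + 2×15.999 = 60.083 g/mol.
Mass of SiO2 per formula unit = 1.0000 × 60.083 = 60.083 g.
SiO2 wt% = 60.083 / 140.691 × 100 = 42.71%.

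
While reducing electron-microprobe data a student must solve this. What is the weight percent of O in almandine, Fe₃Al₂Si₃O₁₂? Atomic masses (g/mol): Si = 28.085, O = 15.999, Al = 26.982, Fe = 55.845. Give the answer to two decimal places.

38.57 wt%

Molar mass of Fe₃Al₂Si₃O₁₂: 3*55.845 + 2*26.982 + 3*28.085 + 12*15.999 = 497.742 g/mol.
Mass of O per formula unit: 12 × 15.999 = 191.988 g.
Weight fraction O = 191.988 / 497.742 = 0.3857.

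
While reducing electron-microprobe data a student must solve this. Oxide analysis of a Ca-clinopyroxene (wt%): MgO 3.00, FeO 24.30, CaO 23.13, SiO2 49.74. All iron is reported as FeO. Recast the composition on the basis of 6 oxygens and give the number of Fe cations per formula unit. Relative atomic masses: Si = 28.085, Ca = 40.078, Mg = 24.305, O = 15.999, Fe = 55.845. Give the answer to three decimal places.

0.818 Fe apfu

3.00 wt% MgO ÷ 40.304 g/mol = 0.07443 mol, giving 0.07443 Mg and 0.07443 O.
24.30 wt% FeO ÷ 71.844 g/mol = 0.33823 mol, giving 0.33823 Fe and 0.33823 O.
23.13 wt% CaO ÷ 56.077 g/mol = 0.41247 mol, giving 0.41247 Ca and 0.41247 O.
49.74 wt% SiO2 ÷ 60.083 g/mol = 0.82785 mol, giving 0.82785 Si and 1.65570 O.
Oxygen sums to 2.48083; scaling by 6/2.48083 = 2.41855 puts the formula on 6 O.
Fe: 0.33823 × 2.41855 = 0.818 atoms per formula unit.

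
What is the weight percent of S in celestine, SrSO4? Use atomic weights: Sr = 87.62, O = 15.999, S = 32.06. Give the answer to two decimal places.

Molar mass of SrSO4: 1·87.62 + 1·32.06 + 4·15.999 = 183.676 g/mol.
Mass of S per formula unit: 1 × 32.06 = 32.060 g.
Weight fraction S = 32.060 / 183.676 = 0.1745.

17.45 weight percent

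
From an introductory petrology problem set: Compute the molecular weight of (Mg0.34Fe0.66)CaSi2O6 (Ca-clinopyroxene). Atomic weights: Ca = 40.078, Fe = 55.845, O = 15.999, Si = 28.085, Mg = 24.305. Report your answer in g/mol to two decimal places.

Mg: 0.34 × 24.305 = 8.2637
Fe: 0.66 × 55.845 = 36.8577
Ca: 1 × 40.078 = 40.0780
Si: 2 × 28.085 = 56.1700
O: 6 × 15.999 = 95.9940
Summing the contributions gives the formula mass.

237.36 g/mol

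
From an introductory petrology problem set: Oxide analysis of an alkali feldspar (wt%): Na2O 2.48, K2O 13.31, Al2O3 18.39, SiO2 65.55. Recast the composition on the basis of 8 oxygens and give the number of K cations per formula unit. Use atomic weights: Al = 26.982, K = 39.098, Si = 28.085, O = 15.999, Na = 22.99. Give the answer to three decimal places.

0.778 K apfu

2.48 wt% Na2O ÷ 61.979 g/mol = 0.04001 mol, giving 0.08002 Na and 0.04001 O.
13.31 wt% K2O ÷ 94.195 g/mol = 0.14130 mol, giving 0.28260 K and 0.14130 O.
18.39 wt% Al2O3 ÷ 101.961 g/mol = 0.18036 mol, giving 0.36072 Al and 0.54108 O.
65.55 wt% SiO2 ÷ 60.083 g/mol = 1.09099 mol, giving 1.09099 Si and 2.18198 O.
Oxygen sums to 2.90437; scaling by 8/2.90437 = 2.75447 puts the formula on 8 O.
K: 0.28260 × 2.75447 = 0.778 atoms per formula unit.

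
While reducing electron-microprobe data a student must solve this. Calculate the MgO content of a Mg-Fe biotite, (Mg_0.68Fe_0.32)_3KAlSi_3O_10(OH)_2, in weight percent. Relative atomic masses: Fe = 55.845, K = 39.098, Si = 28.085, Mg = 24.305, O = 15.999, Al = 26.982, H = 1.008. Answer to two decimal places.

Molar mass of (Mg_0.68Fe_0.32)_3KAlSi_3O_10(OH)_2 = 2.04*24.305 + 0.96*55.845 + 1*39.098 + 1*26.982 + 3*28.085 + 12*15.999 + 2*1.008 = 447.532 g/mol.
Each formula unit contains 2.04 Mg, equivalent to 2.04/1 = 2.0400 mol MgO.
M(MgO) = 1×24.305 + 1×15.999 = 40.304 g/mol.
Mass of MgO per formula unit = 2.0400 × 40.304 = 82.220 g.
MgO wt% = 82.220 / 447.532 × 100 = 18.37%.

18.37 wt%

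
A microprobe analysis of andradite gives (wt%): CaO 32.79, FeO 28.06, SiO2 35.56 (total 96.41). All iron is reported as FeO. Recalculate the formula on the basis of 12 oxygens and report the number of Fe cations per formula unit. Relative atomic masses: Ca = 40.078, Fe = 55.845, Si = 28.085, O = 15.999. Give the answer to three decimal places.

2.171 Fe apfu

CaO (M=56.077): mol = 0.58473; Ca = 0.58473, O = 0.58473.
FeO (M=71.844): mol = 0.39057; Fe = 0.39057, O = 0.39057.
SiO2 (M=60.083): mol = 0.59185; Si = 0.59185, O = 1.18370.
ΣO = 2.15900; factor = 12/ΣO = 5.55813.
Fe apfu = 0.39057 × 5.55813 = 2.171.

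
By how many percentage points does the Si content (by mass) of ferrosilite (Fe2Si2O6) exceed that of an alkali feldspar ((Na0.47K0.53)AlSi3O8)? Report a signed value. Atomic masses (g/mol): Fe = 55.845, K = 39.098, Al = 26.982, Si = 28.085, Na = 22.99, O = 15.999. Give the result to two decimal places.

Si in Fe2Si2O6: molar mass 263.854 g/mol; 2×28.085 = 56.170 g → 21.29 wt%.
Si in (Na0.47K0.53)AlSi3O8: molar mass 270.756 g/mol; 3×28.085 = 84.255 g → 31.12 wt%.
Difference = 21.29 − 31.12 = -9.83 percentage points.

-9.83 percentage points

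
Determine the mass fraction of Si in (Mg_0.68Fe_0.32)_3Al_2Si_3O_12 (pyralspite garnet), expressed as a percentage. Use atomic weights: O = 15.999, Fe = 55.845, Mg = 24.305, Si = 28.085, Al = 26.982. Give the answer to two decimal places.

Molar mass of (Mg_0.68Fe_0.32)_3Al_2Si_3O_12: 2.04*24.305 + 0.96*55.845 + 2*26.982 + 3*28.085 + 12*15.999 = 433.400 g/mol.
Mass of Si per formula unit: 3 × 28.085 = 84.255 g.
Weight fraction Si = 84.255 / 433.400 = 0.1944.

19.44 weight percent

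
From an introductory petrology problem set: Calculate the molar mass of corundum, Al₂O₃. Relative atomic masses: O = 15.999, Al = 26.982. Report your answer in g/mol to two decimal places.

Al: 2 × 26.982 = 53.9640
O: 3 × 15.999 = 47.9970
Summing the contributions gives the formula mass.

101.96 g/mol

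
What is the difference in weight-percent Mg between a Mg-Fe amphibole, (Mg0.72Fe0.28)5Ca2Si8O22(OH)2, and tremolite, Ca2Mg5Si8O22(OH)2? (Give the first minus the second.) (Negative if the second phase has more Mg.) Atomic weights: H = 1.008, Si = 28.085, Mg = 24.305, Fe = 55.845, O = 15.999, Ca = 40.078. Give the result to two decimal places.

-4.74 percentage points

M((Mg0.72Fe0.28)5Ca2Si8O22(OH)2) = 856.509 g/mol, so wt% Mg = 87.498/856.509 × 100 = 10.22%.
M(Ca2Mg5Si8O22(OH)2) = 812.353 g/mol, so wt% Mg = 121.525/812.353 × 100 = 14.96%.
10.22 − 14.96 = -4.74 pp.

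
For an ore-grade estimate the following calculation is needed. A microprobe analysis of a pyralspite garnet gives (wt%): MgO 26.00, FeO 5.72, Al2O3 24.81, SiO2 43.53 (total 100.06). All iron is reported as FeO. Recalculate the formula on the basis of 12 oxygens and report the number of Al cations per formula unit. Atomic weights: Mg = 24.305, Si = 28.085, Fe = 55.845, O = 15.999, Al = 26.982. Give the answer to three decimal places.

2.011 Al apfu

26.00 wt% MgO ÷ 40.304 g/mol = 0.64510 mol, giving 0.64510 Mg and 0.64510 O.
5.72 wt% FeO ÷ 71.844 g/mol = 0.07962 mol, giving 0.07962 Fe and 0.07962 O.
24.81 wt% Al2O3 ÷ 101.961 g/mol = 0.24333 mol, giving 0.48666 Al and 0.72999 O.
43.53 wt% SiO2 ÷ 60.083 g/mol = 0.72450 mol, giving 0.72450 Si and 1.44900 O.
Oxygen sums to 2.90371; scaling by 12/2.90371 = 4.13264 puts the formula on 12 O.
Al: 0.48666 × 4.13264 = 2.011 atoms per formula unit.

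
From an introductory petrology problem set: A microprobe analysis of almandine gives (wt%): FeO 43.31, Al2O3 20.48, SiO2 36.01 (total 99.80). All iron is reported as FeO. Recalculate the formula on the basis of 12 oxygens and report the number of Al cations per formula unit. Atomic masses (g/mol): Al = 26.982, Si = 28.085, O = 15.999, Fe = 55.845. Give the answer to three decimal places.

2.005 Al apfu

43.31 wt% FeO ÷ 71.844 g/mol = 0.60283 mol, giving 0.60283 Fe and 0.60283 O.
20.48 wt% Al2O3 ÷ 101.961 g/mol = 0.20086 mol, giving 0.40172 Al and 0.60258 O.
36.01 wt% SiO2 ÷ 60.083 g/mol = 0.59934 mol, giving 0.59934 Si and 1.19868 O.
Oxygen sums to 2.40409; scaling by 12/2.40409 = 4.99149 puts the formula on 12 O.
Al: 0.40172 × 4.99149 = 2.005 atoms per formula unit.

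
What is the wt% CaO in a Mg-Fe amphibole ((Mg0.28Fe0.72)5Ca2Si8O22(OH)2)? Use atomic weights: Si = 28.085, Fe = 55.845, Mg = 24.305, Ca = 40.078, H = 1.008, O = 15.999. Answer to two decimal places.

Molar mass of (Mg0.28Fe0.72)5Ca2Si8O22(OH)2 = 1.40·24.305 + 3.60·55.845 + 2·40.078 + 8·28.085 + 24·15.999 + 2·1.008 = 925.897 g/mol.
Each formula unit contains 2 Ca, equivalent to 2/1 = 2.0000 mol CaO.
M(CaO) = 1×40.078 + 1×15.999 = 56.077 g/mol.
Mass of CaO per formula unit = 2.0000 × 56.077 = 112.154 g.
CaO wt% = 112.154 / 925.897 × 100 = 12.11%.

12.11 wt%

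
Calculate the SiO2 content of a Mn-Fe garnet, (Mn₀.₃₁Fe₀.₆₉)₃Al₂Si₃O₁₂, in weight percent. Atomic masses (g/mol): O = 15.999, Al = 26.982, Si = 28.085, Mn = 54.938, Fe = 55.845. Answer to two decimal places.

M((Mn₀.₃₁Fe₀.₆₉)₃Al₂Si₃O₁₂) = 496.898 g/mol; M(SiO2) = 60.083 g/mol.
Moles SiO2 per formula unit = 3 Si ÷ 1 = 3.0000.
SiO2 fraction = (3.0000 × 60.083) / 496.898 = 180.249/496.898 = 0.3627.

36.27 wt%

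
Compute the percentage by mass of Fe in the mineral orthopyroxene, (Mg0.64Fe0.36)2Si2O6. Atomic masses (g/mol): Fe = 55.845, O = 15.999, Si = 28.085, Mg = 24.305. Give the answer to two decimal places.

17.99 weight percent

Formula mass = 1.28*24.305 + 0.72*55.845 + 2*28.085 + 6*15.999 = 223.483 g/mol, of which 40.208 g is Fe.
So Fe makes up 40.208/223.483 = 0.1799 of the mass, i.e. 17.99%.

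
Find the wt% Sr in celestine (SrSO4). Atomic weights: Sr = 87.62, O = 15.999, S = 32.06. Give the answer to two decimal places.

M(SrSO4) = 183.676 g/mol.
Sr contributes 1 × 87.62 = 87.620 g per mole.
87.620/183.676 = 0.4770 → 47.70%.

47.70 wt%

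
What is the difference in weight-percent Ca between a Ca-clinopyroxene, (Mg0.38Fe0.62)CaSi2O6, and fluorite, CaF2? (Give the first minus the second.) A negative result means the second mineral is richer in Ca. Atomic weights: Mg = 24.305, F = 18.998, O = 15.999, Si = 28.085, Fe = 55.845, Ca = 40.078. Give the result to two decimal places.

First mineral: 40.078 g Ca in 236.102 g formula = 16.97 wt% Ca.
Second mineral: 40.078 g Ca in 78.074 g formula = 51.33 wt% Ca.
16.97% − 51.33% gives a difference of -34.36 percentage points.

-34.36 percentage points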